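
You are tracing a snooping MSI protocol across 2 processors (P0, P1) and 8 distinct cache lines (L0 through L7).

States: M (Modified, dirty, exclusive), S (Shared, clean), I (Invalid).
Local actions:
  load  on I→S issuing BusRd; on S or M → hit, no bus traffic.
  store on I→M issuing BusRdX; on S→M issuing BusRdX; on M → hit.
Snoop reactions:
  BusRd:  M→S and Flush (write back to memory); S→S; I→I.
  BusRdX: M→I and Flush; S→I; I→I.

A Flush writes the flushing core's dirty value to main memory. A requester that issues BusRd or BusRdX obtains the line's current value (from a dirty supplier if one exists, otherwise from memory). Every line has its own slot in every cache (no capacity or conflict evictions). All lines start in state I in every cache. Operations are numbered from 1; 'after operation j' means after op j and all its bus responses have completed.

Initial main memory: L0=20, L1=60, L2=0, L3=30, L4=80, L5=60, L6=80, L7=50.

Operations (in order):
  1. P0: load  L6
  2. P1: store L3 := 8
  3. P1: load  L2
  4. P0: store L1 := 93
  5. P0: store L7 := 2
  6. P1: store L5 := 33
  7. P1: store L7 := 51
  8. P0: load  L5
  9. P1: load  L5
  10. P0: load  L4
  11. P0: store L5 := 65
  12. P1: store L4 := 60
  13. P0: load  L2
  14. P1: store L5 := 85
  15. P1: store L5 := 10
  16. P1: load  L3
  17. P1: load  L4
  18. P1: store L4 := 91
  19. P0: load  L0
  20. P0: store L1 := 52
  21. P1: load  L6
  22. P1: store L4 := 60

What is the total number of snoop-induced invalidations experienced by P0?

invalidations = 3

1. P0: load  L6  bus=[BusRd]  L6: P0=S P1=I  mem[L6]=80
2. P1: store L3 := 8  bus=[BusRdX]  L3: P0=I P1=M  mem[L3]=30
3. P1: load  L2  bus=[BusRd]  L2: P0=I P1=S  mem[L2]=0
4. P0: store L1 := 93  bus=[BusRdX]  L1: P0=M P1=I  mem[L1]=60
5. P0: store L7 := 2  bus=[BusRdX]  L7: P0=M P1=I  mem[L7]=50
6. P1: store L5 := 33  bus=[BusRdX]  L5: P0=I P1=M  mem[L5]=60
7. P1: store L7 := 51  bus=[BusRdX,Flush]  L7: P0=I P1=M  mem[L7]=2
8. P0: load  L5  bus=[BusRd,Flush]  L5: P0=S P1=S  mem[L5]=33
9. P1: load  L5  bus=[-]  L5: P0=S P1=S  mem[L5]=33
10. P0: load  L4  bus=[BusRd]  L4: P0=S P1=I  mem[L4]=80
11. P0: store L5 := 65  bus=[BusRdX]  L5: P0=M P1=I  mem[L5]=33
12. P1: store L4 := 60  bus=[BusRdX]  L4: P0=I P1=M  mem[L4]=80
13. P0: load  L2  bus=[BusRd]  L2: P0=S P1=S  mem[L2]=0
14. P1: store L5 := 85  bus=[BusRdX,Flush]  L5: P0=I P1=M  mem[L5]=65
15. P1: store L5 := 10  bus=[-]  L5: P0=I P1=M  mem[L5]=65
16. P1: load  L3  bus=[-]  L3: P0=I P1=M  mem[L3]=30
17. P1: load  L4  bus=[-]  L4: P0=I P1=M  mem[L4]=80
18. P1: store L4 := 91  bus=[-]  L4: P0=I P1=M  mem[L4]=80
19. P0: load  L0  bus=[BusRd]  L0: P0=S P1=I  mem[L0]=20
20. P0: store L1 := 52  bus=[-]  L1: P0=M P1=I  mem[L1]=60
21. P1: load  L6  bus=[BusRd]  L6: P0=S P1=S  mem[L6]=80
22. P1: store L4 := 60  bus=[-]  L4: P0=I P1=M  mem[L4]=80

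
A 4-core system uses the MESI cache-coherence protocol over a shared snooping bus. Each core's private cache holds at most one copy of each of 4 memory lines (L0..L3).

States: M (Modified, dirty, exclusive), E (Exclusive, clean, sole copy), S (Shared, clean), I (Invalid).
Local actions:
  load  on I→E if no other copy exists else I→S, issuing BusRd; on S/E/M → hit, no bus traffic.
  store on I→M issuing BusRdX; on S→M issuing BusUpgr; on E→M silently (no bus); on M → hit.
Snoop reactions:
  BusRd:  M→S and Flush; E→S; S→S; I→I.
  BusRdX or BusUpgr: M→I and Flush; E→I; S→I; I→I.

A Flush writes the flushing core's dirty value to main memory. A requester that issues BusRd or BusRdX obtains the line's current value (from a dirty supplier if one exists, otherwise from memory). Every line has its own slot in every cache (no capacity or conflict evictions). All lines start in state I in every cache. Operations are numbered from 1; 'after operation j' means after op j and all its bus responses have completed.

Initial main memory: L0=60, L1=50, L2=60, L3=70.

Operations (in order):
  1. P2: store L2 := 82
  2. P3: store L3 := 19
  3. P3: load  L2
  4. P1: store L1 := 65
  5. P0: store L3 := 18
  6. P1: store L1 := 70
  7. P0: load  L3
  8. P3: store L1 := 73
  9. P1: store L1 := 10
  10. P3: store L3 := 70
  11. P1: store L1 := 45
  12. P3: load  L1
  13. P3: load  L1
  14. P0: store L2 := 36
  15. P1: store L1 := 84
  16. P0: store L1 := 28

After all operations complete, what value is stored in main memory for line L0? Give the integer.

memory[L0] = 60

1. P2: store L2 := 82  bus=[BusRdX]  L2: P0=I P1=I P2=M P3=I  mem[L2]=60
2. P3: store L3 := 19  bus=[BusRdX]  L3: P0=I P1=I P2=I P3=M  mem[L3]=70
3. P3: load  L2  bus=[BusRd,Flush]  L2: P0=I P1=I P2=S P3=S  mem[L2]=82
4. P1: store L1 := 65  bus=[BusRdX]  L1: P0=I P1=M P2=I P3=I  mem[L1]=50
5. P0: store L3 := 18  bus=[BusRdX,Flush]  L3: P0=M P1=I P2=I P3=I  mem[L3]=19
6. P1: store L1 := 70  bus=[-]  L1: P0=I P1=M P2=I P3=I  mem[L1]=50
7. P0: load  L3  bus=[-]  L3: P0=M P1=I P2=I P3=I  mem[L3]=19
8. P3: store L1 := 73  bus=[BusRdX,Flush]  L1: P0=I P1=I P2=I P3=M  mem[L1]=70
9. P1: store L1 := 10  bus=[BusRdX,Flush]  L1: P0=I P1=M P2=I P3=I  mem[L1]=73
10. P3: store L3 := 70  bus=[BusRdX,Flush]  L3: P0=I P1=I P2=I P3=M  mem[L3]=18
11. P1: store L1 := 45  bus=[-]  L1: P0=I P1=M P2=I P3=I  mem[L1]=73
12. P3: load  L1  bus=[BusRd,Flush]  L1: P0=I P1=S P2=I P3=S  mem[L1]=45
13. P3: load  L1  bus=[-]  L1: P0=I P1=S P2=I P3=S  mem[L1]=45
14. P0: store L2 := 36  bus=[BusRdX]  L2: P0=M P1=I P2=I P3=I  mem[L2]=82
15. P1: store L1 := 84  bus=[BusUpgr]  L1: P0=I P1=M P2=I P3=I  mem[L1]=45
16. P0: store L1 := 28  bus=[BusRdX,Flush]  L1: P0=M P1=I P2=I P3=I  mem[L1]=84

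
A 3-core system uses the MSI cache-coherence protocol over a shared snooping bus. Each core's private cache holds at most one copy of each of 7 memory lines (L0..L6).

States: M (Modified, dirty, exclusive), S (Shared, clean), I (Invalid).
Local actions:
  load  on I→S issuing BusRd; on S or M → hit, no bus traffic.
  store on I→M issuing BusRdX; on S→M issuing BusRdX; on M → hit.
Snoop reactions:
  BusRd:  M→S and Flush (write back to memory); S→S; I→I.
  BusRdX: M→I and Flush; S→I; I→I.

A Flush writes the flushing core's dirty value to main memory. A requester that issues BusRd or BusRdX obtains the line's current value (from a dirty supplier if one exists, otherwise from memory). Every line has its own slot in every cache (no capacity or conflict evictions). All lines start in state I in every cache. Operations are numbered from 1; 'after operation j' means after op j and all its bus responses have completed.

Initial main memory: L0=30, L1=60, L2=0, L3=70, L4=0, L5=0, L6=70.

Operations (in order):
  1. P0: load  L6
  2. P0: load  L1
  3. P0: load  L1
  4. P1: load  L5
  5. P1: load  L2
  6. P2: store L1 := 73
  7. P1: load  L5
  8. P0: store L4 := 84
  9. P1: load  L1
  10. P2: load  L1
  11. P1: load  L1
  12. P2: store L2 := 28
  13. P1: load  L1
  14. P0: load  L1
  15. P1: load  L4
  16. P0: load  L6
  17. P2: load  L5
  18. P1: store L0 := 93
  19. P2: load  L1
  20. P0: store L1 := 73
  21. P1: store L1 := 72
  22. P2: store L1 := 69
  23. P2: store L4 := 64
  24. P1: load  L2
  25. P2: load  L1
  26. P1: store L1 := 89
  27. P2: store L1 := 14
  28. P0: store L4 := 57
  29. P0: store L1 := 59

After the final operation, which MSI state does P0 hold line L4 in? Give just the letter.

state = M

1. P0: load  L6  bus=[BusRd]  L6: P0=S P1=I P2=I  mem[L6]=70
2. P0: load  L1  bus=[BusRd]  L1: P0=S P1=I P2=I  mem[L1]=60
3. P0: load  L1  bus=[-]  L1: P0=S P1=I P2=I  mem[L1]=60
4. P1: load  L5  bus=[BusRd]  L5: P0=I P1=S P2=I  mem[L5]=0
5. P1: load  L2  bus=[BusRd]  L2: P0=I P1=S P2=I  mem[L2]=0
6. P2: store L1 := 73  bus=[BusRdX]  L1: P0=I P1=I P2=M  mem[L1]=60
7. P1: load  L5  bus=[-]  L5: P0=I P1=S P2=I  mem[L5]=0
8. P0: store L4 := 84  bus=[BusRdX]  L4: P0=M P1=I P2=I  mem[L4]=0
9. P1: load  L1  bus=[BusRd,Flush]  L1: P0=I P1=S P2=S  mem[L1]=73
10. P2: load  L1  bus=[-]  L1: P0=I P1=S P2=S  mem[L1]=73
11. P1: load  L1  bus=[-]  L1: P0=I P1=S P2=S  mem[L1]=73
12. P2: store L2 := 28  bus=[BusRdX]  L2: P0=I P1=I P2=M  mem[L2]=0
13. P1: load  L1  bus=[-]  L1: P0=I P1=S P2=S  mem[L1]=73
14. P0: load  L1  bus=[BusRd]  L1: P0=S P1=S P2=S  mem[L1]=73
15. P1: load  L4  bus=[BusRd,Flush]  L4: P0=S P1=S P2=I  mem[L4]=84
16. P0: load  L6  bus=[-]  L6: P0=S P1=I P2=I  mem[L6]=70
17. P2: load  L5  bus=[BusRd]  L5: P0=I P1=S P2=S  mem[L5]=0
18. P1: store L0 := 93  bus=[BusRdX]  L0: P0=I P1=M P2=I  mem[L0]=30
19. P2: load  L1  bus=[-]  L1: P0=S P1=S P2=S  mem[L1]=73
20. P0: store L1 := 73  bus=[BusRdX]  L1: P0=M P1=I P2=I  mem[L1]=73
21. P1: store L1 := 72  bus=[BusRdX,Flush]  L1: P0=I P1=M P2=I  mem[L1]=73
22. P2: store L1 := 69  bus=[BusRdX,Flush]  L1: P0=I P1=I P2=M  mem[L1]=72
23. P2: store L4 := 64  bus=[BusRdX]  L4: P0=I P1=I P2=M  mem[L4]=84
24. P1: load  L2  bus=[BusRd,Flush]  L2: P0=I P1=S P2=S  mem[L2]=28
25. P2: load  L1  bus=[-]  L1: P0=I P1=I P2=M  mem[L1]=72
26. P1: store L1 := 89  bus=[BusRdX,Flush]  L1: P0=I P1=M P2=I  mem[L1]=69
27. P2: store L1 := 14  bus=[BusRdX,Flush]  L1: P0=I P1=I P2=M  mem[L1]=89
28. P0: store L4 := 57  bus=[BusRdX,Flush]  L4: P0=M P1=I P2=I  mem[L4]=64
29. P0: store L1 := 59  bus=[BusRdX,Flush]  L1: P0=M P1=I P2=I  mem[L1]=14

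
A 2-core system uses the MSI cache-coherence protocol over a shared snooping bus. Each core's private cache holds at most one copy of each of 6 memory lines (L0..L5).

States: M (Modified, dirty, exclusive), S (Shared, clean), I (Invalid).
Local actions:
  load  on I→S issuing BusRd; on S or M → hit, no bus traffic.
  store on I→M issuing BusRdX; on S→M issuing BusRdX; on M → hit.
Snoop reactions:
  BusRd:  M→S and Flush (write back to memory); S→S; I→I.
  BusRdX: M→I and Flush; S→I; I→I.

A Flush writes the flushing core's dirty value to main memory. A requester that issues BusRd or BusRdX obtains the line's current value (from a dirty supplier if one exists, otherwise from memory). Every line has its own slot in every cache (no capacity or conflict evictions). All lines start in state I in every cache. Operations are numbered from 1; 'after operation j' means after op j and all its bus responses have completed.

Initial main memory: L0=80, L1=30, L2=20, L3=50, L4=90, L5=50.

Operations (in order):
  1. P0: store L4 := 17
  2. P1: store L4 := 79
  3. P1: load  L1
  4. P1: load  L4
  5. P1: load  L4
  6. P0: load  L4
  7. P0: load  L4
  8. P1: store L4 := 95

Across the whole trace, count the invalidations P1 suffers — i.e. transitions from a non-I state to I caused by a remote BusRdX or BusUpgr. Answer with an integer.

[1] P0: store L4 := 17 | P0:M(17), P1:I | bus: BusRdX
[2] P1: store L4 := 79 | P0:I, P1:M(79) | bus: BusRdX,Flush
[3] P1: load  L1 | P0:I, P1:S(30) | bus: BusRd
[4] P1: load  L4 | P0:I, P1:M(79) | bus: none
[5] P1: load  L4 | P0:I, P1:M(79) | bus: none
[6] P0: load  L4 | P0:S(79), P1:S(79) | bus: BusRd,Flush
[7] P0: load  L4 | P0:S(79), P1:S(79) | bus: none
[8] P1: store L4 := 95 | P0:I, P1:M(95) | bus: BusRdX

invalidations = 0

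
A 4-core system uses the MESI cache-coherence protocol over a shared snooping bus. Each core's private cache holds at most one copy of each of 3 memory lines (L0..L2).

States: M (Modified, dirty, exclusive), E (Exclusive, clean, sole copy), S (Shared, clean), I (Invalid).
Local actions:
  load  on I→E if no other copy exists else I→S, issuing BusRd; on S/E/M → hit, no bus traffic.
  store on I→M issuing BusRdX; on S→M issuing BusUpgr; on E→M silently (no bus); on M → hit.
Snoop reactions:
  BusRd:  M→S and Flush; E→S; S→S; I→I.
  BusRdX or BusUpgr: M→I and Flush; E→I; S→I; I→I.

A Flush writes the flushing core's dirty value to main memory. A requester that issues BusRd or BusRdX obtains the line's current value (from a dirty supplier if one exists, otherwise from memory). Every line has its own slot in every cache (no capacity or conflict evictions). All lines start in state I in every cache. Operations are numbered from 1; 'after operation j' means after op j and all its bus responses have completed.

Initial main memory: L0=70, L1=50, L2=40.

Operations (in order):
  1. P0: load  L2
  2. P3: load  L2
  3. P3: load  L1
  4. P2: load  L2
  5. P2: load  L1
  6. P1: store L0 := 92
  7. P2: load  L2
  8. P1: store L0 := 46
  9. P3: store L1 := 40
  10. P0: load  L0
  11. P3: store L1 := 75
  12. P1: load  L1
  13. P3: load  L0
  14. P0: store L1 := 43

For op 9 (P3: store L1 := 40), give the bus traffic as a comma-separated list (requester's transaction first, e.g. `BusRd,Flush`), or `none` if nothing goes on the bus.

bus = BusUpgr

1. P0: load  L2  bus=[BusRd]  L2: P0=E P1=I P2=I P3=I  mem[L2]=40
2. P3: load  L2  bus=[BusRd]  L2: P0=S P1=I P2=I P3=S  mem[L2]=40
3. P3: load  L1  bus=[BusRd]  L1: P0=I P1=I P2=I P3=E  mem[L1]=50
4. P2: load  L2  bus=[BusRd]  L2: P0=S P1=I P2=S P3=S  mem[L2]=40
5. P2: load  L1  bus=[BusRd]  L1: P0=I P1=I P2=S P3=S  mem[L1]=50
6. P1: store L0 := 92  bus=[BusRdX]  L0: P0=I P1=M P2=I P3=I  mem[L0]=70
7. P2: load  L2  bus=[-]  L2: P0=S P1=I P2=S P3=S  mem[L2]=40
8. P1: store L0 := 46  bus=[-]  L0: P0=I P1=M P2=I P3=I  mem[L0]=70
9. P3: store L1 := 40  bus=[BusUpgr]  L1: P0=I P1=I P2=I P3=M  mem[L1]=50
10. P0: load  L0  bus=[BusRd,Flush]  L0: P0=S P1=S P2=I P3=I  mem[L0]=46
11. P3: store L1 := 75  bus=[-]  L1: P0=I P1=I P2=I P3=M  mem[L1]=50
12. P1: load  L1  bus=[BusRd,Flush]  L1: P0=I P1=S P2=I P3=S  mem[L1]=75
13. P3: load  L0  bus=[BusRd]  L0: P0=S P1=S P2=I P3=S  mem[L0]=46
14. P0: store L1 := 43  bus=[BusRdX]  L1: P0=M P1=I P2=I P3=I  mem[L1]=75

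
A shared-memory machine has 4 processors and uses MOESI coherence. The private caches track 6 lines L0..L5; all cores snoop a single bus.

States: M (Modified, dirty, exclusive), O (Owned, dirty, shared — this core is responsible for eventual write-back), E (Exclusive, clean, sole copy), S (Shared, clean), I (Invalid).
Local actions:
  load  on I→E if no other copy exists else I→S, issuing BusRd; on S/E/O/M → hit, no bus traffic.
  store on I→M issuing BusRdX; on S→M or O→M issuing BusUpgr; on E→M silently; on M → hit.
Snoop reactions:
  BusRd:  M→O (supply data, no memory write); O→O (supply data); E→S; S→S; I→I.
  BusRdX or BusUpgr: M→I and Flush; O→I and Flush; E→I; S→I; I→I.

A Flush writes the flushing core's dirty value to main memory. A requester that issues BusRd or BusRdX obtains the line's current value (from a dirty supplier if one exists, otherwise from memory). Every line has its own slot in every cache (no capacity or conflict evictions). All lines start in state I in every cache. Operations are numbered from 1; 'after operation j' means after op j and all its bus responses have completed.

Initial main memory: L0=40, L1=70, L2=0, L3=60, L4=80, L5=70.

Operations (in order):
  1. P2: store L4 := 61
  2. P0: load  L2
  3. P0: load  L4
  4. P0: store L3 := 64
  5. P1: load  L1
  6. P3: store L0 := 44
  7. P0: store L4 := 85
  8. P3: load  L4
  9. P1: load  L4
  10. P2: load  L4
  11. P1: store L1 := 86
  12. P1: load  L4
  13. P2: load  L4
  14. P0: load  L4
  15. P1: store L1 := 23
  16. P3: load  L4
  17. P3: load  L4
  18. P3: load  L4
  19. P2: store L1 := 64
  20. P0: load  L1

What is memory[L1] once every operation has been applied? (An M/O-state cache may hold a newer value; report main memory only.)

memory[L1] = 23

  op1 P2: store L4 := 61 → I/I/M/I on L4; bus BusRdX; mem=80
  op2 P0: load  L2 → E/I/I/I on L2; bus BusRd; mem=0
  op3 P0: load  L4 → S/I/O/I on L4; bus BusRd; mem=80
  op4 P0: store L3 := 64 → M/I/I/I on L3; bus BusRdX; mem=60
  op5 P1: load  L1 → I/E/I/I on L1; bus BusRd; mem=70
  op6 P3: store L0 := 44 → I/I/I/M on L0; bus BusRdX; mem=40
  op7 P0: store L4 := 85 → M/I/I/I on L4; bus BusUpgr Flush; mem=61
  op8 P3: load  L4 → O/I/I/S on L4; bus BusRd; mem=61
  op9 P1: load  L4 → O/S/I/S on L4; bus BusRd; mem=61
  op10 P2: load  L4 → O/S/S/S on L4; bus BusRd; mem=61
  op11 P1: store L1 := 86 → I/M/I/I on L1; bus (none); mem=70
  op12 P1: load  L4 → O/S/S/S on L4; bus (none); mem=61
  op13 P2: load  L4 → O/S/S/S on L4; bus (none); mem=61
  op14 P0: load  L4 → O/S/S/S on L4; bus (none); mem=61
  op15 P1: store L1 := 23 → I/M/I/I on L1; bus (none); mem=70
  op16 P3: load  L4 → O/S/S/S on L4; bus (none); mem=61
  op17 P3: load  L4 → O/S/S/S on L4; bus (none); mem=61
  op18 P3: load  L4 → O/S/S/S on L4; bus (none); mem=61
  op19 P2: store L1 := 64 → I/I/M/I on L1; bus BusRdX Flush; mem=23
  op20 P0: load  L1 → S/I/O/I on L1; bus BusRd; mem=23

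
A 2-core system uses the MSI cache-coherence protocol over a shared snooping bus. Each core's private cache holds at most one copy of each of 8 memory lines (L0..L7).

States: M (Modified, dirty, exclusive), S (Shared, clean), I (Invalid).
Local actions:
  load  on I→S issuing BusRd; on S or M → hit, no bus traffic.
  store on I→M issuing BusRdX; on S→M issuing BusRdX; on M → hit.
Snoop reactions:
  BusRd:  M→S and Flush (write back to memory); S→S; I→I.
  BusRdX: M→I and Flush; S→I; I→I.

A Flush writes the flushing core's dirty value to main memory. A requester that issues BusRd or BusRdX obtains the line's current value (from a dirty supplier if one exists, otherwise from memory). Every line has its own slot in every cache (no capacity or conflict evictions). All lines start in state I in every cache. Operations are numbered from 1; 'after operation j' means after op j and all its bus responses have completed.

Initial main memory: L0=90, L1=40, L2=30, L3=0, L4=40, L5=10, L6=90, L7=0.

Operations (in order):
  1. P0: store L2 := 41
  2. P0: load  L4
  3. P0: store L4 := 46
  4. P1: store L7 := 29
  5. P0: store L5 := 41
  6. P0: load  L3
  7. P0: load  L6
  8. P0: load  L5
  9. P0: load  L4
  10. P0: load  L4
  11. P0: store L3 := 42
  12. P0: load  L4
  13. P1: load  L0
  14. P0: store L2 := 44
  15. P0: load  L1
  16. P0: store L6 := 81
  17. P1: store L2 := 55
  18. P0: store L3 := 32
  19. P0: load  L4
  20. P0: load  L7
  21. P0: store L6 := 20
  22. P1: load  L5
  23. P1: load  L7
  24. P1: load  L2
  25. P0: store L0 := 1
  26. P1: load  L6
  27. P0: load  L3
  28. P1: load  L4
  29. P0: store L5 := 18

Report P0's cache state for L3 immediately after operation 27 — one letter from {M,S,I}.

state = M

[1] P0: store L2 := 41 | P0:M(41), P1:I | bus: BusRdX
[2] P0: load  L4 | P0:S(40), P1:I | bus: BusRd
[3] P0: store L4 := 46 | P0:M(46), P1:I | bus: BusRdX
[4] P1: store L7 := 29 | P0:I, P1:M(29) | bus: BusRdX
[5] P0: store L5 := 41 | P0:M(41), P1:I | bus: BusRdX
[6] P0: load  L3 | P0:S(0), P1:I | bus: BusRd
[7] P0: load  L6 | P0:S(90), P1:I | bus: BusRd
[8] P0: load  L5 | P0:M(41), P1:I | bus: none
[9] P0: load  L4 | P0:M(46), P1:I | bus: none
[10] P0: load  L4 | P0:M(46), P1:I | bus: none
[11] P0: store L3 := 42 | P0:M(42), P1:I | bus: BusRdX
[12] P0: load  L4 | P0:M(46), P1:I | bus: none
[13] P1: load  L0 | P0:I, P1:S(90) | bus: BusRd
[14] P0: store L2 := 44 | P0:M(44), P1:I | bus: none
[15] P0: load  L1 | P0:S(40), P1:I | bus: BusRd
[16] P0: store L6 := 81 | P0:M(81), P1:I | bus: BusRdX
[17] P1: store L2 := 55 | P0:I, P1:M(55) | bus: BusRdX,Flush
[18] P0: store L3 := 32 | P0:M(32), P1:I | bus: none
[19] P0: load  L4 | P0:M(46), P1:I | bus: none
[20] P0: load  L7 | P0:S(29), P1:S(29) | bus: BusRd,Flush
[21] P0: store L6 := 20 | P0:M(20), P1:I | bus: none
[22] P1: load  L5 | P0:S(41), P1:S(41) | bus: BusRd,Flush
[23] P1: load  L7 | P0:S(29), P1:S(29) | bus: none
[24] P1: load  L2 | P0:I, P1:M(55) | bus: none
[25] P0: store L0 := 1 | P0:M(1), P1:I | bus: BusRdX
[26] P1: load  L6 | P0:S(20), P1:S(20) | bus: BusRd,Flush
[27] P0: load  L3 | P0:M(32), P1:I | bus: none
[28] P1: load  L4 | P0:S(46), P1:S(46) | bus: BusRd,Flush
[29] P0: store L5 := 18 | P0:M(18), P1:I | bus: BusRdX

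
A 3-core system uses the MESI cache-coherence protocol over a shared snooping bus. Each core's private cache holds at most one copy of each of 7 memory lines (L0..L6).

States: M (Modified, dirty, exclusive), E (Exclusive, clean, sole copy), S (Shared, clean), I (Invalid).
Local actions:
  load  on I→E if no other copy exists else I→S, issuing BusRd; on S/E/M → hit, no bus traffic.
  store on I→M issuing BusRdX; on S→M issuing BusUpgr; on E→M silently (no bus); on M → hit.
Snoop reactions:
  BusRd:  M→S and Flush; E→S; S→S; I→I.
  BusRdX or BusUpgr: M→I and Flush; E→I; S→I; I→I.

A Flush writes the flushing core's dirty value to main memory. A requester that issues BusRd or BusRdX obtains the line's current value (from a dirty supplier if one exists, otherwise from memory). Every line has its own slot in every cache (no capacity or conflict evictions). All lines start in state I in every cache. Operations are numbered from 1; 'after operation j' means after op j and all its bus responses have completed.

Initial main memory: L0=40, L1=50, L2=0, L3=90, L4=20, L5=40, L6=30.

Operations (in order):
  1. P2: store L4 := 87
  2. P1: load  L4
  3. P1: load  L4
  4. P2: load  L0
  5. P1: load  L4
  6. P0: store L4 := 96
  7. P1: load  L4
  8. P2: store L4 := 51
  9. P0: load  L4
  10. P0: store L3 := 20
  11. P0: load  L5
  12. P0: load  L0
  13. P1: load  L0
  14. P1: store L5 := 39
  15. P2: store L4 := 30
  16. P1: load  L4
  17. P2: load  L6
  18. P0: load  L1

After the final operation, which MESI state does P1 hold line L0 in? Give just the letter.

  op1 P2: store L4 := 87 → I/I/M on L4; bus BusRdX; mem=20
  op2 P1: load  L4 → I/S/S on L4; bus BusRd Flush; mem=87
  op3 P1: load  L4 → I/S/S on L4; bus (none); mem=87
  op4 P2: load  L0 → I/I/E on L0; bus BusRd; mem=40
  op5 P1: load  L4 → I/S/S on L4; bus (none); mem=87
  op6 P0: store L4 := 96 → M/I/I on L4; bus BusRdX; mem=87
  op7 P1: load  L4 → S/S/I on L4; bus BusRd Flush; mem=96
  op8 P2: store L4 := 51 → I/I/M on L4; bus BusRdX; mem=96
  op9 P0: load  L4 → S/I/S on L4; bus BusRd Flush; mem=51
  op10 P0: store L3 := 20 → M/I/I on L3; bus BusRdX; mem=90
  op11 P0: load  L5 → E/I/I on L5; bus BusRd; mem=40
  op12 P0: load  L0 → S/I/S on L0; bus BusRd; mem=40
  op13 P1: load  L0 → S/S/S on L0; bus BusRd; mem=40
  op14 P1: store L5 := 39 → I/M/I on L5; bus BusRdX; mem=40
  op15 P2: store L4 := 30 → I/I/M on L4; bus BusUpgr; mem=51
  op16 P1: load  L4 → I/S/S on L4; bus BusRd Flush; mem=30
  op17 P2: load  L6 → I/I/E on L6; bus BusRd; mem=30
  op18 P0: load  L1 → E/I/I on L1; bus BusRd; mem=50

state = S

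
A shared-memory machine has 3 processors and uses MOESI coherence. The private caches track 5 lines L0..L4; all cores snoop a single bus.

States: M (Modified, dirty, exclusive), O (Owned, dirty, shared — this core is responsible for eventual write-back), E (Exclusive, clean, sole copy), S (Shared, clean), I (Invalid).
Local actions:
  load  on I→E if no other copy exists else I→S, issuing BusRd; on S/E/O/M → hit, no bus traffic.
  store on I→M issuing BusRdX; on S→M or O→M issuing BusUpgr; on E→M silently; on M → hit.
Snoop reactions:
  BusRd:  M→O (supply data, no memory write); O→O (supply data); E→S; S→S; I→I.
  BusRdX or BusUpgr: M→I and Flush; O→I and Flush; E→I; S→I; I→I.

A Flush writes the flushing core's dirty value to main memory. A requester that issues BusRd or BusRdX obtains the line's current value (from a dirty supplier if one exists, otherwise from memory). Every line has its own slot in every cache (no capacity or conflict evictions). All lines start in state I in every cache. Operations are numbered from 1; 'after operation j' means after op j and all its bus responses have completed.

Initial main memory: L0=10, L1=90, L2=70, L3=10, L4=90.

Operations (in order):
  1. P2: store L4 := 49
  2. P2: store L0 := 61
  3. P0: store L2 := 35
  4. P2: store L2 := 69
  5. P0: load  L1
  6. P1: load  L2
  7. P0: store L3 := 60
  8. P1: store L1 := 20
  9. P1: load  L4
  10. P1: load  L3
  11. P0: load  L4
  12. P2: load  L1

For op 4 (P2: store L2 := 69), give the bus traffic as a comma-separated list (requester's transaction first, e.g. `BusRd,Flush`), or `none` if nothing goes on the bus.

1. P2: store L4 := 49  bus=[BusRdX]  L4: P0=I P1=I P2=M  mem[L4]=90
2. P2: store L0 := 61  bus=[BusRdX]  L0: P0=I P1=I P2=M  mem[L0]=10
3. P0: store L2 := 35  bus=[BusRdX]  L2: P0=M P1=I P2=I  mem[L2]=70
4. P2: store L2 := 69  bus=[BusRdX,Flush]  L2: P0=I P1=I P2=M  mem[L2]=35
5. P0: load  L1  bus=[BusRd]  L1: P0=E P1=I P2=I  mem[L1]=90
6. P1: load  L2  bus=[BusRd]  L2: P0=I P1=S P2=O  mem[L2]=35
7. P0: store L3 := 60  bus=[BusRdX]  L3: P0=M P1=I P2=I  mem[L3]=10
8. P1: store L1 := 20  bus=[BusRdX]  L1: P0=I P1=M P2=I  mem[L1]=90
9. P1: load  L4  bus=[BusRd]  L4: P0=I P1=S P2=O  mem[L4]=90
10. P1: load  L3  bus=[BusRd]  L3: P0=O P1=S P2=I  mem[L3]=10
11. P0: load  L4  bus=[BusRd]  L4: P0=S P1=S P2=O  mem[L4]=90
12. P2: load  L1  bus=[BusRd]  L1: P0=I P1=O P2=S  mem[L1]=90

bus = BusRdX,Flush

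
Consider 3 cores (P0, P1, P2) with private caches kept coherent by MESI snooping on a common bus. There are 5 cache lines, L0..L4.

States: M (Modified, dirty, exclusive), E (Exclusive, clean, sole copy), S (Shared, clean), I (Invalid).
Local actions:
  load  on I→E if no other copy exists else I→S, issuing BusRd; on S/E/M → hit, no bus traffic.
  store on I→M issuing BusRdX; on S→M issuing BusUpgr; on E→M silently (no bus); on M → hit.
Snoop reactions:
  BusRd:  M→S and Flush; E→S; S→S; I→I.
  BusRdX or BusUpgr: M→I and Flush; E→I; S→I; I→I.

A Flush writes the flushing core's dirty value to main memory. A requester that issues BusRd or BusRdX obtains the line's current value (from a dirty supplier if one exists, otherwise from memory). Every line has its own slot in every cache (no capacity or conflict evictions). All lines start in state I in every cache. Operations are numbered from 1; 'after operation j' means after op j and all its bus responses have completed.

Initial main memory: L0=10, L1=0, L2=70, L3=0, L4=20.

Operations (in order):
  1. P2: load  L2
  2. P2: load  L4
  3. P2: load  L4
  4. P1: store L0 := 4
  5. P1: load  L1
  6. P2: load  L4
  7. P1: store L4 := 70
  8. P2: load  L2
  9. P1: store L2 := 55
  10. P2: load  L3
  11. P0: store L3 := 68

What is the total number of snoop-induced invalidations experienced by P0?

invalidations = 0

1. P2: load  L2  bus=[BusRd]  L2: P0=I P1=I P2=E  mem[L2]=70
2. P2: load  L4  bus=[BusRd]  L4: P0=I P1=I P2=E  mem[L4]=20
3. P2: load  L4  bus=[-]  L4: P0=I P1=I P2=E  mem[L4]=20
4. P1: store L0 := 4  bus=[BusRdX]  L0: P0=I P1=M P2=I  mem[L0]=10
5. P1: load  L1  bus=[BusRd]  L1: P0=I P1=E P2=I  mem[L1]=0
6. P2: load  L4  bus=[-]  L4: P0=I P1=I P2=E  mem[L4]=20
7. P1: store L4 := 70  bus=[BusRdX]  L4: P0=I P1=M P2=I  mem[L4]=20
8. P2: load  L2  bus=[-]  L2: P0=I P1=I P2=E  mem[L2]=70
9. P1: store L2 := 55  bus=[BusRdX]  L2: P0=I P1=M P2=I  mem[L2]=70
10. P2: load  L3  bus=[BusRd]  L3: P0=I P1=I P2=E  mem[L3]=0
11. P0: store L3 := 68  bus=[BusRdX]  L3: P0=M P1=I P2=I  mem[L3]=0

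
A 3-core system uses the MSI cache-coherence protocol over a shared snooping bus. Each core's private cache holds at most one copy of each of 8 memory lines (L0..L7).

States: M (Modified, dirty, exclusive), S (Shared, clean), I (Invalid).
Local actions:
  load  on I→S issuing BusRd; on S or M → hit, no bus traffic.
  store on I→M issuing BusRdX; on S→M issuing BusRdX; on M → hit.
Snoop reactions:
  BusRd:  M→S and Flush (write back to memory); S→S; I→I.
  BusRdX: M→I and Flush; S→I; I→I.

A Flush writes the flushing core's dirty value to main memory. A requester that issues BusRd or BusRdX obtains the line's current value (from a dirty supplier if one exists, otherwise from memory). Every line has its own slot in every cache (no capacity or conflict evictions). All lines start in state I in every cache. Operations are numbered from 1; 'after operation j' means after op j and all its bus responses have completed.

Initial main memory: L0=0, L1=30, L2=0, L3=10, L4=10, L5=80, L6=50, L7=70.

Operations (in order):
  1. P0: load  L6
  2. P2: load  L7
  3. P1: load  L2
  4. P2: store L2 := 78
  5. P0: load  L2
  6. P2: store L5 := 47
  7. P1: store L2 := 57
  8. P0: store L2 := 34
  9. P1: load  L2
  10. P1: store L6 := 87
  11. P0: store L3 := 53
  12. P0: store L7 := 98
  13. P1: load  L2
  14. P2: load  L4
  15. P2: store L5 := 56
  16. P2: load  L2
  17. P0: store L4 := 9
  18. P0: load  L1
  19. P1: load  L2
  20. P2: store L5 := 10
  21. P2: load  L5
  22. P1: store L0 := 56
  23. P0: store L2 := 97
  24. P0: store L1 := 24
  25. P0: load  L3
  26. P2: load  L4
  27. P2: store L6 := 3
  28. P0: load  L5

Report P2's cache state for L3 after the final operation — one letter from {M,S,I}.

state = I

1. P0: load  L6  bus=[BusRd]  L6: P0=S P1=I P2=I  mem[L6]=50
2. P2: load  L7  bus=[BusRd]  L7: P0=I P1=I P2=S  mem[L7]=70
3. P1: load  L2  bus=[BusRd]  L2: P0=I P1=S P2=I  mem[L2]=0
4. P2: store L2 := 78  bus=[BusRdX]  L2: P0=I P1=I P2=M  mem[L2]=0
5. P0: load  L2  bus=[BusRd,Flush]  L2: P0=S P1=I P2=S  mem[L2]=78
6. P2: store L5 := 47  bus=[BusRdX]  L5: P0=I P1=I P2=M  mem[L5]=80
7. P1: store L2 := 57  bus=[BusRdX]  L2: P0=I P1=M P2=I  mem[L2]=78
8. P0: store L2 := 34  bus=[BusRdX,Flush]  L2: P0=M P1=I P2=I  mem[L2]=57
9. P1: load  L2  bus=[BusRd,Flush]  L2: P0=S P1=S P2=I  mem[L2]=34
10. P1: store L6 := 87  bus=[BusRdX]  L6: P0=I P1=M P2=I  mem[L6]=50
11. P0: store L3 := 53  bus=[BusRdX]  L3: P0=M P1=I P2=I  mem[L3]=10
12. P0: store L7 := 98  bus=[BusRdX]  L7: P0=M P1=I P2=I  mem[L7]=70
13. P1: load  L2  bus=[-]  L2: P0=S P1=S P2=I  mem[L2]=34
14. P2: load  L4  bus=[BusRd]  L4: P0=I P1=I P2=S  mem[L4]=10
15. P2: store L5 := 56  bus=[-]  L5: P0=I P1=I P2=M  mem[L5]=80
16. P2: load  L2  bus=[BusRd]  L2: P0=S P1=S P2=S  mem[L2]=34
17. P0: store L4 := 9  bus=[BusRdX]  L4: P0=M P1=I P2=I  mem[L4]=10
18. P0: load  L1  bus=[BusRd]  L1: P0=S P1=I P2=I  mem[L1]=30
19. P1: load  L2  bus=[-]  L2: P0=S P1=S P2=S  mem[L2]=34
20. P2: store L5 := 10  bus=[-]  L5: P0=I P1=I P2=M  mem[L5]=80
21. P2: load  L5  bus=[-]  L5: P0=I P1=I P2=M  mem[L5]=80
22. P1: store L0 := 56  bus=[BusRdX]  L0: P0=I P1=M P2=I  mem[L0]=0
23. P0: store L2 := 97  bus=[BusRdX]  L2: P0=M P1=I P2=I  mem[L2]=34
24. P0: store L1 := 24  bus=[BusRdX]  L1: P0=M P1=I P2=I  mem[L1]=30
25. P0: load  L3  bus=[-]  L3: P0=M P1=I P2=I  mem[L3]=10
26. P2: load  L4  bus=[BusRd,Flush]  L4: P0=S P1=I P2=S  mem[L4]=9
27. P2: store L6 := 3  bus=[BusRdX,Flush]  L6: P0=I P1=I P2=M  mem[L6]=87
28. P0: load  L5  bus=[BusRd,Flush]  L5: P0=S P1=I P2=S  mem[L5]=10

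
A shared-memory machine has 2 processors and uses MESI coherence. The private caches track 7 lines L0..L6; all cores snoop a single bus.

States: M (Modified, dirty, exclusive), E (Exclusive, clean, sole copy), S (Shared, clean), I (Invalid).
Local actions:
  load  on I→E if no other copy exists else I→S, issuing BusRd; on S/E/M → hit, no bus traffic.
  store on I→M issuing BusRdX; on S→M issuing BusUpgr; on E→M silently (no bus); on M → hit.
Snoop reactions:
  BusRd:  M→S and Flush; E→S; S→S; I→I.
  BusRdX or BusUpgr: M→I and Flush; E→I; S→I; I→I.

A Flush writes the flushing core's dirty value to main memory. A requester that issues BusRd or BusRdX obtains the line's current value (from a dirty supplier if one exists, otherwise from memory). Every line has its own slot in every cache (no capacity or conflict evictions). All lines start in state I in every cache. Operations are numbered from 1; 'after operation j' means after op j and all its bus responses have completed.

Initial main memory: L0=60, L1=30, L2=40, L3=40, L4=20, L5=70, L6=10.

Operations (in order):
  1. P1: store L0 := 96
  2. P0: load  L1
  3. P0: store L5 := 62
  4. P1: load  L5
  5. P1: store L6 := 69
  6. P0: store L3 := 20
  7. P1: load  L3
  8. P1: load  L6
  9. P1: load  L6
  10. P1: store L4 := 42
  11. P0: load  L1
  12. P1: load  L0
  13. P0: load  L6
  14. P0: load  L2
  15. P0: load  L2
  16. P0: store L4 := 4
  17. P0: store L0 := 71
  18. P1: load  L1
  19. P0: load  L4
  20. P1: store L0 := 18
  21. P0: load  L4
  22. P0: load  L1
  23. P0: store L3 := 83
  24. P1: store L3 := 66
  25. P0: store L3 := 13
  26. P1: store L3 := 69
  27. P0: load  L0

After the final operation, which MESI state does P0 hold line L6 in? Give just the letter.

1. P1: store L0 := 96  bus=[BusRdX]  L0: P0=I P1=M  mem[L0]=60
2. P0: load  L1  bus=[BusRd]  L1: P0=E P1=I  mem[L1]=30
3. P0: store L5 := 62  bus=[BusRdX]  L5: P0=M P1=I  mem[L5]=70
4. P1: load  L5  bus=[BusRd,Flush]  L5: P0=S P1=S  mem[L5]=62
5. P1: store L6 := 69  bus=[BusRdX]  L6: P0=I P1=M  mem[L6]=10
6. P0: store L3 := 20  bus=[BusRdX]  L3: P0=M P1=I  mem[L3]=40
7. P1: load  L3  bus=[BusRd,Flush]  L3: P0=S P1=S  mem[L3]=20
8. P1: load  L6  bus=[-]  L6: P0=I P1=M  mem[L6]=10
9. P1: load  L6  bus=[-]  L6: P0=I P1=M  mem[L6]=10
10. P1: store L4 := 42  bus=[BusRdX]  L4: P0=I P1=M  mem[L4]=20
11. P0: load  L1  bus=[-]  L1: P0=E P1=I  mem[L1]=30
12. P1: load  L0  bus=[-]  L0: P0=I P1=M  mem[L0]=60
13. P0: load  L6  bus=[BusRd,Flush]  L6: P0=S P1=S  mem[L6]=69
14. P0: load  L2  bus=[BusRd]  L2: P0=E P1=I  mem[L2]=40
15. P0: load  L2  bus=[-]  L2: P0=E P1=I  mem[L2]=40
16. P0: store L4 := 4  bus=[BusRdX,Flush]  L4: P0=M P1=I  mem[L4]=42
17. P0: store L0 := 71  bus=[BusRdX,Flush]  L0: P0=M P1=I  mem[L0]=96
18. P1: load  L1  bus=[BusRd]  L1: P0=S P1=S  mem[L1]=30
19. P0: load  L4  bus=[-]  L4: P0=M P1=I  mem[L4]=42
20. P1: store L0 := 18  bus=[BusRdX,Flush]  L0: P0=I P1=M  mem[L0]=71
21. P0: load  L4  bus=[-]  L4: P0=M P1=I  mem[L4]=42
22. P0: load  L1  bus=[-]  L1: P0=S P1=S  mem[L1]=30
23. P0: store L3 := 83  bus=[BusUpgr]  L3: P0=M P1=I  mem[L3]=20
24. P1: store L3 := 66  bus=[BusRdX,Flush]  L3: P0=I P1=M  mem[L3]=83
25. P0: store L3 := 13  bus=[BusRdX,Flush]  L3: P0=M P1=I  mem[L3]=66
26. P1: store L3 := 69  bus=[BusRdX,Flush]  L3: P0=I P1=M  mem[L3]=13
27. P0: load  L0  bus=[BusRd,Flush]  L0: P0=S P1=S  mem[L0]=18

state = S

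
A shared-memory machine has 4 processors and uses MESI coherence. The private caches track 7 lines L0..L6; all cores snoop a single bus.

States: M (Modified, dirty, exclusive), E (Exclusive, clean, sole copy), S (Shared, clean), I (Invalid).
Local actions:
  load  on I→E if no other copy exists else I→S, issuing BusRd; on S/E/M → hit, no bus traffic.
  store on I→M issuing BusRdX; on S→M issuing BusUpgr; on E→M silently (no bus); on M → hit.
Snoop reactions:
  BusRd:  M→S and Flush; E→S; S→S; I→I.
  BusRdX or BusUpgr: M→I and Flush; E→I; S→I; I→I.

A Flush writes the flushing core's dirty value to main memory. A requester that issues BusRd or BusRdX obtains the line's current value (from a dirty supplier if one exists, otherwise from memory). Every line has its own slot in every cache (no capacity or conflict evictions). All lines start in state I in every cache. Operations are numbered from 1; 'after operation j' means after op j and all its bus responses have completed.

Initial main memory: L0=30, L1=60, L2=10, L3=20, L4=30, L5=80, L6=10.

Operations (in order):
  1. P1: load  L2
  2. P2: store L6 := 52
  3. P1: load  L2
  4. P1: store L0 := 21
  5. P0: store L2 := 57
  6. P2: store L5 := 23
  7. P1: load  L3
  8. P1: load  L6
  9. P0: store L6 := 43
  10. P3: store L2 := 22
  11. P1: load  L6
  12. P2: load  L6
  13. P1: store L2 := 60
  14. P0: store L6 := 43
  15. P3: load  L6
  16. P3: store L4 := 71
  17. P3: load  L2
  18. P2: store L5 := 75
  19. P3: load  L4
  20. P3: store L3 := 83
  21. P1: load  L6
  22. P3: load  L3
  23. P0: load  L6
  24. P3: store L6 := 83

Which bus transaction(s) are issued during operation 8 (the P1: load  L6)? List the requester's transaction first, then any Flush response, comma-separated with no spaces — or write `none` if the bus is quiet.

1. P1: load  L2  bus=[BusRd]  L2: P0=I P1=E P2=I P3=I  mem[L2]=10
2. P2: store L6 := 52  bus=[BusRdX]  L6: P0=I P1=I P2=M P3=I  mem[L6]=10
3. P1: load  L2  bus=[-]  L2: P0=I P1=E P2=I P3=I  mem[L2]=10
4. P1: store L0 := 21  bus=[BusRdX]  L0: P0=I P1=M P2=I P3=I  mem[L0]=30
5. P0: store L2 := 57  bus=[BusRdX]  L2: P0=M P1=I P2=I P3=I  mem[L2]=10
6. P2: store L5 := 23  bus=[BusRdX]  L5: P0=I P1=I P2=M P3=I  mem[L5]=80
7. P1: load  L3  bus=[BusRd]  L3: P0=I P1=E P2=I P3=I  mem[L3]=20
8. P1: load  L6  bus=[BusRd,Flush]  L6: P0=I P1=S P2=S P3=I  mem[L6]=52
9. P0: store L6 := 43  bus=[BusRdX]  L6: P0=M P1=I P2=I P3=I  mem[L6]=52
10. P3: store L2 := 22  bus=[BusRdX,Flush]  L2: P0=I P1=I P2=I P3=M  mem[L2]=57
11. P1: load  L6  bus=[BusRd,Flush]  L6: P0=S P1=S P2=I P3=I  mem[L6]=43
12. P2: load  L6  bus=[BusRd]  L6: P0=S P1=S P2=S P3=I  mem[L6]=43
13. P1: store L2 := 60  bus=[BusRdX,Flush]  L2: P0=I P1=M P2=I P3=I  mem[L2]=22
14. P0: store L6 := 43  bus=[BusUpgr]  L6: P0=M P1=I P2=I P3=I  mem[L6]=43
15. P3: load  L6  bus=[BusRd,Flush]  L6: P0=S P1=I P2=I P3=S  mem[L6]=43
16. P3: store L4 := 71  bus=[BusRdX]  L4: P0=I P1=I P2=I P3=M  mem[L4]=30
17. P3: load  L2  bus=[BusRd,Flush]  L2: P0=I P1=S P2=I P3=S  mem[L2]=60
18. P2: store L5 := 75  bus=[-]  L5: P0=I P1=I P2=M P3=I  mem[L5]=80
19. P3: load  L4  bus=[-]  L4: P0=I P1=I P2=I P3=M  mem[L4]=30
20. P3: store L3 := 83  bus=[BusRdX]  L3: P0=I P1=I P2=I P3=M  mem[L3]=20
21. P1: load  L6  bus=[BusRd]  L6: P0=S P1=S P2=I P3=S  mem[L6]=43
22. P3: load  L3  bus=[-]  L3: P0=I P1=I P2=I P3=M  mem[L3]=20
23. P0: load  L6  bus=[-]  L6: P0=S P1=S P2=I P3=S  mem[L6]=43
24. P3: store L6 := 83  bus=[BusUpgr]  L6: P0=I P1=I P2=I P3=M  mem[L6]=43

bus = BusRd,Flush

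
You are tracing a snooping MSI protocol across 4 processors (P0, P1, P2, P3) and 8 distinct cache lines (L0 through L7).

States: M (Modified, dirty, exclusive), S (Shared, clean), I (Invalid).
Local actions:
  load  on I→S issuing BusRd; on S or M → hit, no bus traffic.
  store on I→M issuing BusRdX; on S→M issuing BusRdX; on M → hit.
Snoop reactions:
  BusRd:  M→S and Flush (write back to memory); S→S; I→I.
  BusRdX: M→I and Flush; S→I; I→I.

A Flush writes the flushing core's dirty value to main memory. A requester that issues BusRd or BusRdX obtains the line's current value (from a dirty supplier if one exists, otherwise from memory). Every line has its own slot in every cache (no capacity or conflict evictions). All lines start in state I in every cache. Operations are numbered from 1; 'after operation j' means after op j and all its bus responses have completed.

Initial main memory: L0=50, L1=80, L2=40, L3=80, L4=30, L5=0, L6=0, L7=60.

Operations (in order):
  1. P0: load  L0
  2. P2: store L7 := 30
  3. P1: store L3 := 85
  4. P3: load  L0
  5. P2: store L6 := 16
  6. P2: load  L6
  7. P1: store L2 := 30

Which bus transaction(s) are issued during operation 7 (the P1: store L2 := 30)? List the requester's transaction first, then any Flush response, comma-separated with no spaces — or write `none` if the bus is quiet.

1. P0: load  L0  bus=[BusRd]  L0: P0=S P1=I P2=I P3=I  mem[L0]=50
2. P2: store L7 := 30  bus=[BusRdX]  L7: P0=I P1=I P2=M P3=I  mem[L7]=60
3. P1: store L3 := 85  bus=[BusRdX]  L3: P0=I P1=M P2=I P3=I  mem[L3]=80
4. P3: load  L0  bus=[BusRd]  L0: P0=S P1=I P2=I P3=S  mem[L0]=50
5. P2: store L6 := 16  bus=[BusRdX]  L6: P0=I P1=I P2=M P3=I  mem[L6]=0
6. P2: load  L6  bus=[-]  L6: P0=I P1=I P2=M P3=I  mem[L6]=0
7. P1: store L2 := 30  bus=[BusRdX]  L2: P0=I P1=M P2=I P3=I  mem[L2]=40

bus = BusRdX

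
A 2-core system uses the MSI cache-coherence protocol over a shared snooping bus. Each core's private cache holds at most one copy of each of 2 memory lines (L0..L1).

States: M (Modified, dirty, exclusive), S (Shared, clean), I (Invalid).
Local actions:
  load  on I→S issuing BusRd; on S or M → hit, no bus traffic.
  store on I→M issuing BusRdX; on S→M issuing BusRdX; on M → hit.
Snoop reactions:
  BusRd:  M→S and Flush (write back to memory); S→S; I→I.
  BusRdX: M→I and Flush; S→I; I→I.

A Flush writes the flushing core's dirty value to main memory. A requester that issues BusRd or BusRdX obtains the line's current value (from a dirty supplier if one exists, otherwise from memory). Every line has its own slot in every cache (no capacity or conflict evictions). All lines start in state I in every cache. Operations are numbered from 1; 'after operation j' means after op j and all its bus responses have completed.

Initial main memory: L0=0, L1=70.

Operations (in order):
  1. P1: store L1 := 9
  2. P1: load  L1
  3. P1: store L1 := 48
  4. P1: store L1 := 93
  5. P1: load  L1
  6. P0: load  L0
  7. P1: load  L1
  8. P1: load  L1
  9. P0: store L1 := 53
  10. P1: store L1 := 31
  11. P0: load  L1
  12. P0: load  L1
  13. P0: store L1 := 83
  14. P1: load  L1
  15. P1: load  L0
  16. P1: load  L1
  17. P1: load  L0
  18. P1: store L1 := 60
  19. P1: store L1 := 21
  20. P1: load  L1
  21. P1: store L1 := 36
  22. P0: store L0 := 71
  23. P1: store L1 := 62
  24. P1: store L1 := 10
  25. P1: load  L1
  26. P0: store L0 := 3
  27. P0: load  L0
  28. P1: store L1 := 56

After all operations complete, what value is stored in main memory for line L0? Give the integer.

  op1 P1: store L1 := 9 → I/M on L1; bus BusRdX; mem=70
  op2 P1: load  L1 → I/M on L1; bus (none); mem=70
  op3 P1: store L1 := 48 → I/M on L1; bus (none); mem=70
  op4 P1: store L1 := 93 → I/M on L1; bus (none); mem=70
  op5 P1: load  L1 → I/M on L1; bus (none); mem=70
  op6 P0: load  L0 → S/I on L0; bus BusRd; mem=0
  op7 P1: load  L1 → I/M on L1; bus (none); mem=70
  op8 P1: load  L1 → I/M on L1; bus (none); mem=70
  op9 P0: store L1 := 53 → M/I on L1; bus BusRdX Flush; mem=93
  op10 P1: store L1 := 31 → I/M on L1; bus BusRdX Flush; mem=53
  op11 P0: load  L1 → S/S on L1; bus BusRd Flush; mem=31
  op12 P0: load  L1 → S/S on L1; bus (none); mem=31
  op13 P0: store L1 := 83 → M/I on L1; bus BusRdX; mem=31
  op14 P1: load  L1 → S/S on L1; bus BusRd Flush; mem=83
  op15 P1: load  L0 → S/S on L0; bus BusRd; mem=0
  op16 P1: load  L1 → S/S on L1; bus (none); mem=83
  op17 P1: load  L0 → S/S on L0; bus (none); mem=0
  op18 P1: store L1 := 60 → I/M on L1; bus BusRdX; mem=83
  op19 P1: store L1 := 21 → I/M on L1; bus (none); mem=83
  op20 P1: load  L1 → I/M on L1; bus (none); mem=83
  op21 P1: store L1 := 36 → I/M on L1; bus (none); mem=83
  op22 P0: store L0 := 71 → M/I on L0; bus BusRdX; mem=0
  op23 P1: store L1 := 62 → I/M on L1; bus (none); mem=83
  op24 P1: store L1 := 10 → I/M on L1; bus (none); mem=83
  op25 P1: load  L1 → I/M on L1; bus (none); mem=83
  op26 P0: store L0 := 3 → M/I on L0; bus (none); mem=0
  op27 P0: load  L0 → M/I on L0; bus (none); mem=0
  op28 P1: store L1 := 56 → I/M on L1; bus (none); mem=83

memory[L0] = 0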